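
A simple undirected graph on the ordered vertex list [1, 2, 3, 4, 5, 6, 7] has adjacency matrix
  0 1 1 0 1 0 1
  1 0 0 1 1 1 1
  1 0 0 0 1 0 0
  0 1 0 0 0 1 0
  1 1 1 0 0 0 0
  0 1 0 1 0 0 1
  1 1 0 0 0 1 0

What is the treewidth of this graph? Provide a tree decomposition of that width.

Treewidth 2.
One optimal decomposition is:
Bags: B1 = {1, 3, 5}  B2 = {1, 2, 5}  B3 = {1, 2, 7}  B4 = {2, 6, 7}  B5 = {2, 4, 6}
Tree: B1–B2, B2–B3, B3–B4, B4–B5

Each bag holds 3 vertices, so the decomposition has width 2, which upper-bounds the treewidth. Conversely, {1, 2, 5} is a clique of size 3, and the vertices of any clique must share a bag in every tree decomposition; so some bag has ≥ 3 vertices and tw(G) ≥ 2. Hence tw(G) = 2 exactly.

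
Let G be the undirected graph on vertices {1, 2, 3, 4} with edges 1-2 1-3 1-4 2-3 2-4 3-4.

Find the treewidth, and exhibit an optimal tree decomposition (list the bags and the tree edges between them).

A single bag containing all 4 vertices is trivially a valid decomposition of width 3. For the lower bound, the 4 vertices {1, 2, 3, 4} are pairwise adjacent, and any tree decomposition puts a clique entirely inside one bag — forcing width ≥ 3. Hence tw(G) = 3 exactly.

Treewidth 3.
Bags: B1 = {1, 2, 3, 4}
Tree: (single bag)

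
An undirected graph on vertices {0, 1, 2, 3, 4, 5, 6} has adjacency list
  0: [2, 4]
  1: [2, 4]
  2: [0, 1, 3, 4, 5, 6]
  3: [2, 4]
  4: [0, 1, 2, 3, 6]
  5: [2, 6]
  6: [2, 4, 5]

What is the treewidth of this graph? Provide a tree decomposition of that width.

Every bag has size at most 3, so the width is 3 − 1 = 2 and tw(G) ≤ 2. For the lower bound, the 3 vertices {0, 2, 4} are pairwise adjacent, and any tree decomposition puts a clique entirely inside one bag — forcing width ≥ 2. Hence tw(G) = 2 exactly.

Treewidth 2.
One optimal decomposition is:
Bags: B1 = {2, 5, 6}  B2 = {2, 4, 6}  B3 = {2, 3, 4}  B4 = {1, 2, 4}  B5 = {0, 2, 4}
Tree: B1–B2, B2–B3, B2–B4, B3–B5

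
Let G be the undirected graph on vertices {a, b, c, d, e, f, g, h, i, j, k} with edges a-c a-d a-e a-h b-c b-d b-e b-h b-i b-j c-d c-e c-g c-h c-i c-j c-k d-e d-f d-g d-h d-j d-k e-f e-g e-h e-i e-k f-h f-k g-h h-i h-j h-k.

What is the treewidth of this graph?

A width-4 tree decomposition is:
Bags: B1 = {b, c, d, e, h}  B2 = {b, c, e, h, i}  B3 = {a, c, d, e, h}  B4 = {c, d, e, h, k}  B5 = {d, e, f, h, k}  B6 = {c, d, e, g, h}  B7 = {b, c, d, h, j}
Tree: B1–B2, B1–B3, B3–B4, B4–B5, B3–B6, B1–B7
Every bag has size at most 5, so the width is 5 − 1 = 4 and tw(G) ≤ 4. On the other hand G contains the 5-clique {b, c, d, h, j}. A clique must lie in a single bag of any decomposition, so no decomposition can have width below 4. Combining the bounds, tw(G) = 4.

4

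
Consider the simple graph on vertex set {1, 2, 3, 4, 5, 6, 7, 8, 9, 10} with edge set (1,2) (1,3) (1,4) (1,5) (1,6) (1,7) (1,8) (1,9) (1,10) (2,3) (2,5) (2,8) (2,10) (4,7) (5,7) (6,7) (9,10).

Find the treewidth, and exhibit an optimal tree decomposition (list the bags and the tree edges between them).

Each bag holds 3 vertices, so the decomposition has width 2, which upper-bounds the treewidth. For the lower bound, the 3 vertices {1, 2, 8} are pairwise adjacent, and any tree decomposition puts a clique entirely inside one bag — forcing width ≥ 2. Hence tw(G) = 2 exactly.

Treewidth 2.
One optimal decomposition is:
Bags: B1 = {1, 2, 10}  B2 = {1, 2, 5}  B3 = {1, 9, 10}  B4 = {1, 2, 8}  B5 = {1, 5, 7}  B6 = {1, 4, 7}  B7 = {1, 2, 3}  B8 = {1, 6, 7}
Tree: B1–B2, B1–B3, B1–B4, B2–B5, B5–B6, B4–B7, B5–B8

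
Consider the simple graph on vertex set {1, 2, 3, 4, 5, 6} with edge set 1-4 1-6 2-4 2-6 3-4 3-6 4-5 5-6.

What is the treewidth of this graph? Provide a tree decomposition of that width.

Treewidth 2.
Bags: B1 = {2, 4, 6}  B2 = {1, 4, 6}  B3 = {3, 4, 6}  B4 = {4, 5, 6}
Tree: B1–B2, B2–B3, B3–B4

Each bag holds 3 vertices, so the decomposition has width 2, which upper-bounds the treewidth. Since 2–4–1–6–2 is a cycle in G, G is not acyclic. Forests are exactly the graphs of treewidth ≤ 1, so tw(G) ≥ 2. Therefore the treewidth is 2.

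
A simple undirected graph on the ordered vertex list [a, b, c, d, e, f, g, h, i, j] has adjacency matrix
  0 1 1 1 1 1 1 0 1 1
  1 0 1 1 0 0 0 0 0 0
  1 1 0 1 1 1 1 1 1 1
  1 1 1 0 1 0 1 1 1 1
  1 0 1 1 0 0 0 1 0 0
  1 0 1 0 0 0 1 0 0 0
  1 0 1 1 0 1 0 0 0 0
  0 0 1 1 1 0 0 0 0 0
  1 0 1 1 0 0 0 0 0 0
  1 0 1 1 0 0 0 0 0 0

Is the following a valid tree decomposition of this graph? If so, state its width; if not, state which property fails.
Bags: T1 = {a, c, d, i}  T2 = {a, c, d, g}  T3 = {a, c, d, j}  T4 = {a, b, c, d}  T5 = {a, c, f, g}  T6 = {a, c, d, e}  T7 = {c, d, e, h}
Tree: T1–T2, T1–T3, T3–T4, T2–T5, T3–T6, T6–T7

Checking the three conditions: (i) the bags cover all of {a, b, c, d, e, f, g, h, i, j}; (ii) for each edge, some bag contains both endpoints; (iii) the bags containing any fixed vertex form a subtree. All hold, so the decomposition is valid with width 4 − 1 = 3.

Yes; width 3.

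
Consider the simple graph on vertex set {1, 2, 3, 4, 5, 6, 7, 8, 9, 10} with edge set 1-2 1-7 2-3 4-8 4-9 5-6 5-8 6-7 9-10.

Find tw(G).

1

A width-1 tree decomposition is:
Bags: B1 = {9, 10}  B2 = {4, 9}  B3 = {4, 8}  B4 = {5, 8}  B5 = {5, 6}  B6 = {6, 7}  B7 = {1, 7}  B8 = {1, 2}  B9 = {2, 3}
Tree: B1–B2, B2–B3, B3–B4, B4–B5, B5–B6, B6–B7, B7–B8, B8–B9
The largest bag has 2 vertices, giving width 1; this decomposition certifies tw(G) ≤ 1. Any graph with an edge has treewidth ≥ 1, and G has the edge 10–9. The upper and lower bounds meet at 1, so that is the treewidth.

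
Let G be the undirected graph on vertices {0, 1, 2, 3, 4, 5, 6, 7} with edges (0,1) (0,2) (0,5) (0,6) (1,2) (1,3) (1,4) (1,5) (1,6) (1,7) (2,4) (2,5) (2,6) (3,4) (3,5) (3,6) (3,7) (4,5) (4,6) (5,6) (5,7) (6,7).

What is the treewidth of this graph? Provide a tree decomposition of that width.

Treewidth 4.
One such decomposition:
Bags: B1 = {0, 1, 2, 5, 6}  B2 = {1, 2, 4, 5, 6}  B3 = {1, 3, 4, 5, 6}  B4 = {1, 3, 5, 6, 7}
Tree: B1–B2, B2–B3, B3–B4

The largest bag has 5 vertices, giving width 4; this decomposition certifies tw(G) ≤ 4. Conversely, {0, 1, 2, 5, 6} is a clique of size 5, and the vertices of any clique must share a bag in every tree decomposition; so some bag has ≥ 5 vertices and tw(G) ≥ 4. The upper and lower bounds meet at 4, so that is the treewidth.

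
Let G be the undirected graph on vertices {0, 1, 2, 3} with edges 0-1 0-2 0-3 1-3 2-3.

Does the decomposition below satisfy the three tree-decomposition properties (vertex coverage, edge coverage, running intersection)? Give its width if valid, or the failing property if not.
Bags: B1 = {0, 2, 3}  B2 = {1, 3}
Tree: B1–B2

No — edge (0,1) lies in no bag.

A tree decomposition must satisfy three properties: every vertex lies in some bag; for every edge, both endpoints lie together in some bag; and for every vertex, the bags containing it form a connected subtree. Here edge (0,1) lies in no bag, so the decomposition is invalid.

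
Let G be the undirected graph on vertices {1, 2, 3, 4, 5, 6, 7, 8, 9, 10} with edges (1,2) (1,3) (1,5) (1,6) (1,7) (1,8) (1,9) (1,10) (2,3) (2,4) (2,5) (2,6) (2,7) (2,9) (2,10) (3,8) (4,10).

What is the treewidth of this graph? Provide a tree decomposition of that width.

Treewidth 2.
One optimal decomposition is:
Bags: B1 = {2, 4, 10}  B2 = {1, 2, 10}  B3 = {1, 2, 3}  B4 = {1, 2, 6}  B5 = {1, 2, 7}  B6 = {1, 3, 8}  B7 = {1, 2, 5}  B8 = {1, 2, 9}
Tree: B1–B2, B2–B3, B2–B4, B2–B5, B3–B6, B5–B7, B3–B8

Each bag holds 3 vertices, so the decomposition has width 2, which upper-bounds the treewidth. Conversely, {1, 3, 8} is a clique of size 3, and the vertices of any clique must share a bag in every tree decomposition; so some bag has ≥ 3 vertices and tw(G) ≥ 2. Therefore the treewidth is 2.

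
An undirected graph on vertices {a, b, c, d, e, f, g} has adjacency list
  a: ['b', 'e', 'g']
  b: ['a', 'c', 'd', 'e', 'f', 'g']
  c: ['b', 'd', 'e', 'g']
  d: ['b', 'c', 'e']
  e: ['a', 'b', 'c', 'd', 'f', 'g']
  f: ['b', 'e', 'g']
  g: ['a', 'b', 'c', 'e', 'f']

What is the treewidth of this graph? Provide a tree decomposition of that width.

Every bag has size at most 4, so the width is 4 − 1 = 3 and tw(G) ≤ 3. On the other hand G contains the 4-clique {b, c, d, e}. A clique must lie in a single bag of any decomposition, so no decomposition can have width below 3. The upper and lower bounds meet at 3, so that is the treewidth.

Treewidth 3.
One such decomposition:
Bags: B1 = {b, c, d, e}  B2 = {b, c, e, g}  B3 = {b, e, f, g}  B4 = {a, b, e, g}
Tree: B1–B2, B2–B3, B2–B4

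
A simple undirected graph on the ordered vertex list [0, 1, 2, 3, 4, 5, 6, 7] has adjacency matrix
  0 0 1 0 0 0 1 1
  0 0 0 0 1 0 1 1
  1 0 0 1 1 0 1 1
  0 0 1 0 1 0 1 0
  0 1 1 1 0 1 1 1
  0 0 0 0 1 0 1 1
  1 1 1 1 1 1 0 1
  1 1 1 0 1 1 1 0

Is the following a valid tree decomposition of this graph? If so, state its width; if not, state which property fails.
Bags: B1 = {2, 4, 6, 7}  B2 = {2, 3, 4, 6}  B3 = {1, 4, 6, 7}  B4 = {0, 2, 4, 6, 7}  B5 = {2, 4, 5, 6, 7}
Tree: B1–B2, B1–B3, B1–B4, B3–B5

No — bags containing vertex 2 are not connected in the tree.

A tree decomposition must satisfy three properties: every vertex lies in some bag; for every edge, both endpoints lie together in some bag; and for every vertex, the bags containing it form a connected subtree. Here bags containing vertex 2 are not connected in the tree, so the decomposition is invalid.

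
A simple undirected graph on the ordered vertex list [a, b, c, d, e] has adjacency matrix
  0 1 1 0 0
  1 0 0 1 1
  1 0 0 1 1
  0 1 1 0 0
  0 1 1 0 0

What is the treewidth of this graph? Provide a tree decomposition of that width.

Treewidth 2.
One such decomposition:
Bags: B1 = {b, c, d}  B2 = {a, b, c}  B3 = {b, c, e}
Tree: B1–B2, B2–B3

Every bag has size at most 3, so the width is 3 − 1 = 2 and tw(G) ≤ 2. Since c–d–b–a–c is a cycle in G, G is not acyclic. Forests are exactly the graphs of treewidth ≤ 1, so tw(G) ≥ 2. Combining the bounds, tw(G) = 2.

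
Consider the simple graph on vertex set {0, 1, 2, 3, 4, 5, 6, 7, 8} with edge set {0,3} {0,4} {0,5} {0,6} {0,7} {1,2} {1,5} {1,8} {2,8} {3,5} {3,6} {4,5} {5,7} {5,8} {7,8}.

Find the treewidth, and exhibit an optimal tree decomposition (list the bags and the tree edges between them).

Each bag holds 3 vertices, so the decomposition has width 2, which upper-bounds the treewidth. Conversely, {1, 2, 8} is a clique of size 3, and the vertices of any clique must share a bag in every tree decomposition; so some bag has ≥ 3 vertices and tw(G) ≥ 2. Hence tw(G) = 2 exactly.

Treewidth 2.
Bags: B1 = {0, 5, 7}  B2 = {0, 4, 5}  B3 = {0, 3, 5}  B4 = {0, 3, 6}  B5 = {5, 7, 8}  B6 = {1, 5, 8}  B7 = {1, 2, 8}
Tree: B1–B2, B2–B3, B3–B4, B1–B5, B5–B6, B6–B7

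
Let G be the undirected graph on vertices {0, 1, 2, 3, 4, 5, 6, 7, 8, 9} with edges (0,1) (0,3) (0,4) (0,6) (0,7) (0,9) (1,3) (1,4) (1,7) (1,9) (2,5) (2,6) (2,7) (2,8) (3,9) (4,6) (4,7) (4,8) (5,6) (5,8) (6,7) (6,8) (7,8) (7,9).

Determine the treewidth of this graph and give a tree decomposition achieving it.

Treewidth 3.
One such decomposition:
Bags: B1 = {0, 4, 6, 7}  B2 = {4, 6, 7, 8}  B3 = {0, 1, 4, 7}  B4 = {0, 1, 7, 9}  B5 = {0, 1, 3, 9}  B6 = {2, 6, 7, 8}  B7 = {2, 5, 6, 8}
Tree: B1–B2, B1–B3, B3–B4, B4–B5, B2–B6, B6–B7

The largest bag has 4 vertices, giving width 3; this decomposition certifies tw(G) ≤ 3. On the other hand G contains the 4-clique {0, 1, 3, 9}. A clique must lie in a single bag of any decomposition, so no decomposition can have width below 3. Therefore the treewidth is 3.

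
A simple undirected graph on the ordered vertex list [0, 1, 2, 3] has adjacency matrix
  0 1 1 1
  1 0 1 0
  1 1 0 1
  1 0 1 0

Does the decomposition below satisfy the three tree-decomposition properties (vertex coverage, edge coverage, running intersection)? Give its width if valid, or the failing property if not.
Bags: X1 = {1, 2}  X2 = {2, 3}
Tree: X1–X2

No — vertex 0 appears in no bag.

A tree decomposition must satisfy three properties: every vertex lies in some bag; for every edge, both endpoints lie together in some bag; and for every vertex, the bags containing it form a connected subtree. Here vertex 0 appears in no bag, so the decomposition is invalid.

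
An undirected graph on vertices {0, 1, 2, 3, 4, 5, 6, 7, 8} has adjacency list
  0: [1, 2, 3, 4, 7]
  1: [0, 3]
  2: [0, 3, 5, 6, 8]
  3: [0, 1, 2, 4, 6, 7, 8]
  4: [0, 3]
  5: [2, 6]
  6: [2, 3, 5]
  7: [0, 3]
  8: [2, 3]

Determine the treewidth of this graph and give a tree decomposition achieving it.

Treewidth 2.
One such decomposition:
Bags: B1 = {0, 3, 7}  B2 = {0, 1, 3}  B3 = {0, 3, 4}  B4 = {0, 2, 3}  B5 = {2, 3, 8}  B6 = {2, 3, 6}  B7 = {2, 5, 6}
Tree: B1–B2, B1–B3, B2–B4, B4–B5, B5–B6, B6–B7

Each bag holds 3 vertices, so the decomposition has width 2, which upper-bounds the treewidth. On the other hand G contains the 3-clique {0, 1, 3}. A clique must lie in a single bag of any decomposition, so no decomposition can have width below 2. Therefore the treewidth is 2.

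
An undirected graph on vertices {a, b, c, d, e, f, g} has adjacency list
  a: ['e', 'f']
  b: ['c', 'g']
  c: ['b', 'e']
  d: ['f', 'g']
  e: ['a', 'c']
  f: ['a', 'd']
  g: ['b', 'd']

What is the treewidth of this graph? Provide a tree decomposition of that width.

Treewidth 2.
One such decomposition:
Bags: B1 = {d, f, g}  B2 = {b, f, g}  B3 = {b, c, f}  B4 = {c, e, f}  B5 = {a, e, f}
Tree: B1–B2, B2–B3, B3–B4, B4–B5

The largest bag has 3 vertices, giving width 2; this decomposition certifies tw(G) ≤ 2. Since f–d–g–b–c–e–a–f is a cycle in G, G is not acyclic. Forests are exactly the graphs of treewidth ≤ 1, so tw(G) ≥ 2. Therefore the treewidth is 2.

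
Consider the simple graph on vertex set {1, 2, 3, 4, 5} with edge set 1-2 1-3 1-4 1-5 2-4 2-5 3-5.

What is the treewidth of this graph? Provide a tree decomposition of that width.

Treewidth 2.
Bags: B1 = {1, 3, 5}  B2 = {1, 2, 5}  B3 = {1, 2, 4}
Tree: B1–B2, B2–B3

Each bag holds 3 vertices, so the decomposition has width 2, which upper-bounds the treewidth. On the other hand G contains the 3-clique {1, 2, 4}. A clique must lie in a single bag of any decomposition, so no decomposition can have width below 2. The upper and lower bounds meet at 2, so that is the treewidth.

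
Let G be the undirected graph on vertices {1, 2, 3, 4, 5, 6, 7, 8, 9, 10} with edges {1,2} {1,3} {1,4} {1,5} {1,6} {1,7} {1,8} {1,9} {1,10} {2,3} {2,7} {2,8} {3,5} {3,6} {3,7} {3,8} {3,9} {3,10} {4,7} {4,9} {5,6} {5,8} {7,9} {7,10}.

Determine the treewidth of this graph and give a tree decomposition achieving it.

Treewidth 3.
Bags: B1 = {1, 2, 3, 8}  B2 = {1, 3, 5, 8}  B3 = {1, 2, 3, 7}  B4 = {1, 3, 7, 9}  B5 = {1, 3, 5, 6}  B6 = {1, 4, 7, 9}  B7 = {1, 3, 7, 10}
Tree: B1–B2, B1–B3, B3–B4, B2–B5, B4–B6, B3–B7

The largest bag has 4 vertices, giving width 3; this decomposition certifies tw(G) ≤ 3. For the lower bound, the 4 vertices {1, 2, 3, 8} are pairwise adjacent, and any tree decomposition puts a clique entirely inside one bag — forcing width ≥ 3. Therefore the treewidth is 3.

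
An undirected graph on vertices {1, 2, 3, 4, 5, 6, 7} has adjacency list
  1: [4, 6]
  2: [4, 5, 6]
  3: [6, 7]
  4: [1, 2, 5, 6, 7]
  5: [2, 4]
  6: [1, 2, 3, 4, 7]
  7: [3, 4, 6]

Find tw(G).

A width-2 tree decomposition is:
Bags: B1 = {2, 4, 6}  B2 = {4, 6, 7}  B3 = {1, 4, 6}  B4 = {3, 6, 7}  B5 = {2, 4, 5}
Tree: B1–B2, B1–B3, B2–B4, B1–B5
The largest bag has 3 vertices, giving width 2; this decomposition certifies tw(G) ≤ 2. On the other hand G contains the 3-clique {3, 6, 7}. A clique must lie in a single bag of any decomposition, so no decomposition can have width below 2. Combining the bounds, tw(G) = 2.

2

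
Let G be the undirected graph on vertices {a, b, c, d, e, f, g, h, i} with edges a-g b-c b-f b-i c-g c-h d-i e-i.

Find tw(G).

1

A width-1 tree decomposition is:
Bags: B1 = {b, c}  B2 = {c, g}  B3 = {a, g}  B4 = {b, i}  B5 = {e, i}  B6 = {d, i}  B7 = {b, f}  B8 = {c, h}
Tree: B1–B2, B2–B3, B1–B4, B4–B5, B4–B6, B1–B7, B2–B8
The largest bag has 2 vertices, giving width 1; this decomposition certifies tw(G) ≤ 1. Since G has at least one edge (e.g. b–c), it is not an edgeless graph, so tw(G) ≥ 1. Therefore the treewidth is 1.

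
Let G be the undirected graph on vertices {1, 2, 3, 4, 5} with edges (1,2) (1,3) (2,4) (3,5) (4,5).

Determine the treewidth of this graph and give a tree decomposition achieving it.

Every bag has size at most 3, so the width is 3 − 1 = 2 and tw(G) ≤ 2. The edges 1–2–4–5–3–1 form a cycle, so G is not a tree and its treewidth is at least 2. Hence tw(G) = 2 exactly.

Treewidth 2.
One optimal decomposition is:
Bags: B1 = {1, 2, 4}  B2 = {1, 4, 5}  B3 = {1, 3, 5}
Tree: B1–B2, B2–B3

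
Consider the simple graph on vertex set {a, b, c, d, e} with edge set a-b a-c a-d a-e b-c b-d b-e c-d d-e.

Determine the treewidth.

A width-3 tree decomposition is:
Bags: B1 = {a, b, d, e}  B2 = {a, b, c, d}
Tree: B1–B2
Each bag holds 4 vertices, so the decomposition has width 3, which upper-bounds the treewidth. For the lower bound, the 4 vertices {a, b, d, e} are pairwise adjacent, and any tree decomposition puts a clique entirely inside one bag — forcing width ≥ 3. Therefore the treewidth is 3.

3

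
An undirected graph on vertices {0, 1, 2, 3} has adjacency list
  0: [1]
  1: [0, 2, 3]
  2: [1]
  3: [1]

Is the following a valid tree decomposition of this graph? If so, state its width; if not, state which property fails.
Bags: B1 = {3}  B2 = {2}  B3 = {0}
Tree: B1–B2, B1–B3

A tree decomposition must satisfy three properties: every vertex lies in some bag; for every edge, both endpoints lie together in some bag; and for every vertex, the bags containing it form a connected subtree. Here vertex 1 appears in no bag, so the decomposition is invalid.

No — vertex 1 appears in no bag.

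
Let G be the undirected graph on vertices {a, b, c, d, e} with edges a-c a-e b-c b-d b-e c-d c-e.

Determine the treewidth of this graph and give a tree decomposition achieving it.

Treewidth 2.
One optimal decomposition is:
Bags: B1 = {a, c, e}  B2 = {b, c, e}  B3 = {b, c, d}
Tree: B1–B2, B2–B3

Each bag holds 3 vertices, so the decomposition has width 2, which upper-bounds the treewidth. Conversely, {b, c, d} is a clique of size 3, and the vertices of any clique must share a bag in every tree decomposition; so some bag has ≥ 3 vertices and tw(G) ≥ 2. Therefore the treewidth is 2.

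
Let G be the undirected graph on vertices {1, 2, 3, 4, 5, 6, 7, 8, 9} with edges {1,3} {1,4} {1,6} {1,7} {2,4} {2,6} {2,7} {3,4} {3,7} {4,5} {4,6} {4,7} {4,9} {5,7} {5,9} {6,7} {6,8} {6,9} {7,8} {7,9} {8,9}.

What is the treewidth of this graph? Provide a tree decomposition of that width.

Each bag holds 4 vertices, so the decomposition has width 3, which upper-bounds the treewidth. For the lower bound, the 4 vertices {6, 7, 8, 9} are pairwise adjacent, and any tree decomposition puts a clique entirely inside one bag — forcing width ≥ 3. Combining the bounds, tw(G) = 3.

Treewidth 3.
One optimal decomposition is:
Bags: B1 = {1, 4, 6, 7}  B2 = {2, 4, 6, 7}  B3 = {4, 6, 7, 9}  B4 = {6, 7, 8, 9}  B5 = {4, 5, 7, 9}  B6 = {1, 3, 4, 7}
Tree: B1–B2, B1–B3, B3–B4, B3–B5, B1–B6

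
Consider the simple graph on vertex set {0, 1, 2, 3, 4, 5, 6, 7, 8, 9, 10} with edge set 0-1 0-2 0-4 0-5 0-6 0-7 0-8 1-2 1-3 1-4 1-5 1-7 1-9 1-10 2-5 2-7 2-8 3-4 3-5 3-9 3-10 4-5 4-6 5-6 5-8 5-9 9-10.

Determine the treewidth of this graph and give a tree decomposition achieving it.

Each bag holds 4 vertices, so the decomposition has width 3, which upper-bounds the treewidth. Conversely, {0, 2, 5, 8} is a clique of size 4, and the vertices of any clique must share a bag in every tree decomposition; so some bag has ≥ 4 vertices and tw(G) ≥ 3. Combining the bounds, tw(G) = 3.

Treewidth 3.
Bags: B1 = {1, 3, 4, 5}  B2 = {0, 1, 4, 5}  B3 = {0, 4, 5, 6}  B4 = {1, 3, 5, 9}  B5 = {0, 1, 2, 5}  B6 = {0, 1, 2, 7}  B7 = {1, 3, 9, 10}  B8 = {0, 2, 5, 8}
Tree: B1–B2, B2–B3, B1–B4, B2–B5, B5–B6, B4–B7, B5–B8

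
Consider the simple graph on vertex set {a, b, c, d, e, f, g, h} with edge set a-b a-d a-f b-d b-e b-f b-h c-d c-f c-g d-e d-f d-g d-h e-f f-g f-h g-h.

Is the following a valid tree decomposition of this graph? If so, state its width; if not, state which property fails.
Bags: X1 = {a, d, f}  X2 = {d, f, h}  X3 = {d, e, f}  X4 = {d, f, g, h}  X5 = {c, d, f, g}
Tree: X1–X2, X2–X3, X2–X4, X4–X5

A tree decomposition must satisfy three properties: every vertex lies in some bag; for every edge, both endpoints lie together in some bag; and for every vertex, the bags containing it form a connected subtree. Here vertex b appears in no bag, so the decomposition is invalid.

No — vertex b appears in no bag.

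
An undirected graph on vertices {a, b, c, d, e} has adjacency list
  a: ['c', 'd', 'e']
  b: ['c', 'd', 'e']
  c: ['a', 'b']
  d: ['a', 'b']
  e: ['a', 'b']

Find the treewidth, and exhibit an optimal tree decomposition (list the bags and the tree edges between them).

The largest bag has 3 vertices, giving width 2; this decomposition certifies tw(G) ≤ 2. Since a–d–b–c–a is a cycle in G, G is not acyclic. Forests are exactly the graphs of treewidth ≤ 1, so tw(G) ≥ 2. Therefore the treewidth is 2.

Treewidth 2.
One optimal decomposition is:
Bags: B1 = {a, b, d}  B2 = {a, b, c}  B3 = {a, b, e}
Tree: B1–B2, B2–B3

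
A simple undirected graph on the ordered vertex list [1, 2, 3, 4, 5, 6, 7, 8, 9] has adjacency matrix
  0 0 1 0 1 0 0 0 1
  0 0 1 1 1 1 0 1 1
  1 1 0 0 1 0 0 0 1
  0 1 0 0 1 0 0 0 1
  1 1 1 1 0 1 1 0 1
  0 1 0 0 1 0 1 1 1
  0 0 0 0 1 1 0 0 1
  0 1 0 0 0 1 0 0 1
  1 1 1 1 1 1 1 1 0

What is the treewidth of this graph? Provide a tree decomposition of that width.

Treewidth 3.
Bags: B1 = {2, 5, 6, 9}  B2 = {2, 6, 8, 9}  B3 = {2, 3, 5, 9}  B4 = {2, 4, 5, 9}  B5 = {5, 6, 7, 9}  B6 = {1, 3, 5, 9}
Tree: B1–B2, B1–B3, B1–B4, B1–B5, B3–B6

Each bag holds 4 vertices, so the decomposition has width 3, which upper-bounds the treewidth. Conversely, {2, 6, 8, 9} is a clique of size 4, and the vertices of any clique must share a bag in every tree decomposition; so some bag has ≥ 4 vertices and tw(G) ≥ 3. Hence tw(G) = 3 exactly.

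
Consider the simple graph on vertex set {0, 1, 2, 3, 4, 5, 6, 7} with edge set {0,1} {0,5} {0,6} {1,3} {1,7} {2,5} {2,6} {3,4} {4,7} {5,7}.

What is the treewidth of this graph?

A width-2 tree decomposition is:
Bags: B1 = {0, 2, 6}  B2 = {0, 2, 5}  B3 = {0, 1, 5}  B4 = {1, 5, 7}  B5 = {1, 3, 7}  B6 = {3, 4, 7}
Tree: B1–B2, B2–B3, B3–B4, B4–B5, B5–B6
The largest bag has 3 vertices, giving width 2; this decomposition certifies tw(G) ≤ 2. Since 6–2–5–0–6 is a cycle in G, G is not acyclic. Forests are exactly the graphs of treewidth ≤ 1, so tw(G) ≥ 2. The upper and lower bounds meet at 2, so that is the treewidth.

2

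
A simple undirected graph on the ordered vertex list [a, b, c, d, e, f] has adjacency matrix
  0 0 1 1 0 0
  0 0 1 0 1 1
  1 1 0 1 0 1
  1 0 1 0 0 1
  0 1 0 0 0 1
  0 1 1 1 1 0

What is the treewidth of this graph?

2

A width-2 tree decomposition is:
Bags: B1 = {c, d, f}  B2 = {b, c, f}  B3 = {b, e, f}  B4 = {a, c, d}
Tree: B1–B2, B2–B3, B1–B4
Each bag holds 3 vertices, so the decomposition has width 2, which upper-bounds the treewidth. For the lower bound, the 3 vertices {b, e, f} are pairwise adjacent, and any tree decomposition puts a clique entirely inside one bag — forcing width ≥ 2. Hence tw(G) = 2 exactly.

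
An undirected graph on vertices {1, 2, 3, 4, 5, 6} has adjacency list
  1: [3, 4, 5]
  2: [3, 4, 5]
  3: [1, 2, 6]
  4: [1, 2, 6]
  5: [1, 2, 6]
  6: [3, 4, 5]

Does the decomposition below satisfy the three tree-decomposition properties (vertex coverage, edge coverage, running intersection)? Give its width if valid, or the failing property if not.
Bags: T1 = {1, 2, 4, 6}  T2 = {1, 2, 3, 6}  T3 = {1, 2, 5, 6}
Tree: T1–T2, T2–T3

Yes; width 3.

Every vertex of G appears in some bag (union = {1, 2, 3, 4, 5, 6}); every edge is covered by a bag; and for each vertex v the set of bags containing v is connected in the bag tree. The decomposition is therefore valid. The largest bag has 4 vertices, so the width is 3.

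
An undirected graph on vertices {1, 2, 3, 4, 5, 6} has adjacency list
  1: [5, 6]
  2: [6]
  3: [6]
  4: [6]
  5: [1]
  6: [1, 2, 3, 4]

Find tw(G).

1

A width-1 tree decomposition is:
Bags: B1 = {1, 6}  B2 = {3, 6}  B3 = {4, 6}  B4 = {1, 5}  B5 = {2, 6}
Tree: B1–B2, B1–B3, B1–B4, B3–B5
Every bag has size at most 2, so the width is 2 − 1 = 1 and tw(G) ≤ 1. Any graph with an edge has treewidth ≥ 1, and G has the edge 1–6. Combining the bounds, tw(G) = 1.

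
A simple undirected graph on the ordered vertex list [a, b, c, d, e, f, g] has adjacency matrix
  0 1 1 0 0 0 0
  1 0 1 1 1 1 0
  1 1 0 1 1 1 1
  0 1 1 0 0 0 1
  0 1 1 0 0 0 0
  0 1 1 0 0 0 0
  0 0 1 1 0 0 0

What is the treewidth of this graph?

2

A width-2 tree decomposition is:
Bags: B1 = {b, c, d}  B2 = {b, c, f}  B3 = {b, c, e}  B4 = {c, d, g}  B5 = {a, b, c}
Tree: B1–B2, B1–B3, B1–B4, B2–B5
The largest bag has 3 vertices, giving width 2; this decomposition certifies tw(G) ≤ 2. For the lower bound, the 3 vertices {c, d, g} are pairwise adjacent, and any tree decomposition puts a clique entirely inside one bag — forcing width ≥ 2. The upper and lower bounds meet at 2, so that is the treewidth.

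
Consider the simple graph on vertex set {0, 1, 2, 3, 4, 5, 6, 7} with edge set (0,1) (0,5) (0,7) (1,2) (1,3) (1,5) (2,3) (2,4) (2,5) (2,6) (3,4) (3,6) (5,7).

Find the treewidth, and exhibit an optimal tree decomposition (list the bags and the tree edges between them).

The largest bag has 3 vertices, giving width 2; this decomposition certifies tw(G) ≤ 2. Conversely, {0, 1, 5} is a clique of size 3, and the vertices of any clique must share a bag in every tree decomposition; so some bag has ≥ 3 vertices and tw(G) ≥ 2. Therefore the treewidth is 2.

Treewidth 2.
Bags: B1 = {0, 1, 5}  B2 = {1, 2, 5}  B3 = {1, 2, 3}  B4 = {0, 5, 7}  B5 = {2, 3, 6}  B6 = {2, 3, 4}
Tree: B1–B2, B2–B3, B1–B4, B3–B5, B3–B6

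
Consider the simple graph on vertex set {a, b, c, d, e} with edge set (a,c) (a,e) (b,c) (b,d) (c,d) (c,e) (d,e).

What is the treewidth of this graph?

2

A width-2 tree decomposition is:
Bags: B1 = {c, d, e}  B2 = {a, c, e}  B3 = {b, c, d}
Tree: B1–B2, B1–B3
The largest bag has 3 vertices, giving width 2; this decomposition certifies tw(G) ≤ 2. On the other hand G contains the 3-clique {c, d, e}. A clique must lie in a single bag of any decomposition, so no decomposition can have width below 2. Therefore the treewidth is 2.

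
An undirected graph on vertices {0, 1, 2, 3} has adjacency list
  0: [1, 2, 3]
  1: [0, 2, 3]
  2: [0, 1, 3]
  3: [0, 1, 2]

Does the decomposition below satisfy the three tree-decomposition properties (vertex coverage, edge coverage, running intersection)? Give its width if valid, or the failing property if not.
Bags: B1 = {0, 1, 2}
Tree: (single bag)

No — vertex 3 appears in no bag.

A tree decomposition must satisfy three properties: every vertex lies in some bag; for every edge, both endpoints lie together in some bag; and for every vertex, the bags containing it form a connected subtree. Here vertex 3 appears in no bag, so the decomposition is invalid.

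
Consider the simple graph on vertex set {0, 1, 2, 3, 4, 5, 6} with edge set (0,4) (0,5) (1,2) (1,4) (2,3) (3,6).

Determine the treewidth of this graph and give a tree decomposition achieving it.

Treewidth 1.
Bags: B1 = {3, 6}  B2 = {2, 3}  B3 = {1, 2}  B4 = {1, 4}  B5 = {0, 4}  B6 = {0, 5}
Tree: B1–B2, B2–B3, B3–B4, B4–B5, B5–B6

Each bag holds 2 vertices, so the decomposition has width 1, which upper-bounds the treewidth. G has an edge, so its treewidth is at least 1. Therefore the treewidth is 1.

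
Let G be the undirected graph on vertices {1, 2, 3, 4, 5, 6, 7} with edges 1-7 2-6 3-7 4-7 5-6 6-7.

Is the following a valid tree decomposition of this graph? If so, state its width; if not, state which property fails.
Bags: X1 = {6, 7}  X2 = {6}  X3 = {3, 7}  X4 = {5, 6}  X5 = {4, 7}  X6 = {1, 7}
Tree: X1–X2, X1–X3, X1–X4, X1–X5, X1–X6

A tree decomposition must satisfy three properties: every vertex lies in some bag; for every edge, both endpoints lie together in some bag; and for every vertex, the bags containing it form a connected subtree. Here vertex 2 appears in no bag, so the decomposition is invalid.

No — vertex 2 appears in no bag.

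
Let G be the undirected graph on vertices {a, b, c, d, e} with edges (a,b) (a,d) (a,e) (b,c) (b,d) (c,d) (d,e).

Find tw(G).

2

A width-2 tree decomposition is:
Bags: B1 = {a, b, d}  B2 = {a, d, e}  B3 = {b, c, d}
Tree: B1–B2, B1–B3
Each bag holds 3 vertices, so the decomposition has width 2, which upper-bounds the treewidth. Conversely, {b, c, d} is a clique of size 3, and the vertices of any clique must share a bag in every tree decomposition; so some bag has ≥ 3 vertices and tw(G) ≥ 2. Therefore the treewidth is 2.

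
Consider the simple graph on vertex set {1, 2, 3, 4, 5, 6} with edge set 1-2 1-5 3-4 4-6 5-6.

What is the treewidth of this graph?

A width-1 tree decomposition is:
Bags: B1 = {1, 2}  B2 = {1, 5}  B3 = {5, 6}  B4 = {4, 6}  B5 = {3, 4}
Tree: B1–B2, B2–B3, B3–B4, B4–B5
Each bag holds 2 vertices, so the decomposition has width 1, which upper-bounds the treewidth. G has an edge, so its treewidth is at least 1. Therefore the treewidth is 1.

1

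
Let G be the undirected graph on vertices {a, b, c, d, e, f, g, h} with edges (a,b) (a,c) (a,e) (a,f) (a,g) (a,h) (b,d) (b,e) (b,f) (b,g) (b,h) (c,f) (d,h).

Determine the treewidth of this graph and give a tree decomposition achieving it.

Every bag has size at most 3, so the width is 3 − 1 = 2 and tw(G) ≤ 2. On the other hand G contains the 3-clique {a, c, f}. A clique must lie in a single bag of any decomposition, so no decomposition can have width below 2. Therefore the treewidth is 2.

Treewidth 2.
One such decomposition:
Bags: B1 = {a, b, h}  B2 = {a, b, f}  B3 = {a, c, f}  B4 = {a, b, e}  B5 = {a, b, g}  B6 = {b, d, h}
Tree: B1–B2, B2–B3, B2–B4, B1–B5, B1–B6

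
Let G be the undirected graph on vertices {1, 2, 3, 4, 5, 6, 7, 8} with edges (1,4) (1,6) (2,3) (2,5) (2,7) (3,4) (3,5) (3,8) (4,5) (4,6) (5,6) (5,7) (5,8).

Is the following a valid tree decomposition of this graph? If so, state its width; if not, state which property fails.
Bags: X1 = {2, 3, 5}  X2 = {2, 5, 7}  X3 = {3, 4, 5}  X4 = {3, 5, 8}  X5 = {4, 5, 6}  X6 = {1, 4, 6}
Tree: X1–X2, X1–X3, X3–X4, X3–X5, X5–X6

Every vertex of G appears in some bag (union = {1, 2, 3, 4, 5, 6, 7, 8}); every edge is covered by a bag; and for each vertex v the set of bags containing v is connected in the bag tree. The decomposition is therefore valid. The largest bag has 3 vertices, so the width is 2.

Yes; width 2.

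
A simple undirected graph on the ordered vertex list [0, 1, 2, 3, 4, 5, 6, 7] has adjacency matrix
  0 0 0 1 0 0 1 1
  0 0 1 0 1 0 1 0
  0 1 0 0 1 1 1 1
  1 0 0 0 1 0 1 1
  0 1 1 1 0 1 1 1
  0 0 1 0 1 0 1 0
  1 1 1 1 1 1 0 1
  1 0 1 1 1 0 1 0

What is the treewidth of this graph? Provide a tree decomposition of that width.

Treewidth 3.
Bags: B1 = {3, 4, 6, 7}  B2 = {2, 4, 6, 7}  B3 = {1, 2, 4, 6}  B4 = {0, 3, 6, 7}  B5 = {2, 4, 5, 6}
Tree: B1–B2, B2–B3, B1–B4, B3–B5

Each bag holds 4 vertices, so the decomposition has width 3, which upper-bounds the treewidth. On the other hand G contains the 4-clique {0, 3, 6, 7}. A clique must lie in a single bag of any decomposition, so no decomposition can have width below 3. Therefore the treewidth is 3.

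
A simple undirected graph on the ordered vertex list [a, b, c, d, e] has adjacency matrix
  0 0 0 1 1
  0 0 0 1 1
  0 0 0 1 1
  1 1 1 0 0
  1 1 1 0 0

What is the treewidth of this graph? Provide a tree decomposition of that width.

The largest bag has 3 vertices, giving width 2; this decomposition certifies tw(G) ≤ 2. Since d–a–e–b–d is a cycle in G, G is not acyclic. Forests are exactly the graphs of treewidth ≤ 1, so tw(G) ≥ 2. Therefore the treewidth is 2.

Treewidth 2.
Bags: B1 = {a, d, e}  B2 = {b, d, e}  B3 = {c, d, e}
Tree: B1–B2, B2–B3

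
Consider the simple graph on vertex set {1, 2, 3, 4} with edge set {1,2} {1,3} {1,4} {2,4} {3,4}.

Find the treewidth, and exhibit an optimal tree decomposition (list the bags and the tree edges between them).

Every bag has size at most 3, so the width is 3 − 1 = 2 and tw(G) ≤ 2. Conversely, {1, 2, 4} is a clique of size 3, and the vertices of any clique must share a bag in every tree decomposition; so some bag has ≥ 3 vertices and tw(G) ≥ 2. Therefore the treewidth is 2.

Treewidth 2.
One such decomposition:
Bags: B1 = {1, 3, 4}  B2 = {1, 2, 4}
Tree: B1–B2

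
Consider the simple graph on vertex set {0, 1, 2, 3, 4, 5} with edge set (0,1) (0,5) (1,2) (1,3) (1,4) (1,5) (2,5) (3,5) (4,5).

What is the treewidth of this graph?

2

A width-2 tree decomposition is:
Bags: B1 = {0, 1, 5}  B2 = {1, 4, 5}  B3 = {1, 3, 5}  B4 = {1, 2, 5}
Tree: B1–B2, B2–B3, B2–B4
Each bag holds 3 vertices, so the decomposition has width 2, which upper-bounds the treewidth. On the other hand G contains the 3-clique {0, 1, 5}. A clique must lie in a single bag of any decomposition, so no decomposition can have width below 2. Hence tw(G) = 2 exactly.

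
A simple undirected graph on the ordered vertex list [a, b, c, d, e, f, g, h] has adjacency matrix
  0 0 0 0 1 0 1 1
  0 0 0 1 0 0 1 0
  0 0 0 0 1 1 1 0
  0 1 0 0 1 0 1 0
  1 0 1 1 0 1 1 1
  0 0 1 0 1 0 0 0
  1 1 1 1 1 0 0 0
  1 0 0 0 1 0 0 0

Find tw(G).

A width-2 tree decomposition is:
Bags: B1 = {d, e, g}  B2 = {b, d, g}  B3 = {c, e, g}  B4 = {c, e, f}  B5 = {a, e, g}  B6 = {a, e, h}
Tree: B1–B2, B1–B3, B3–B4, B1–B5, B5–B6
The largest bag has 3 vertices, giving width 2; this decomposition certifies tw(G) ≤ 2. For the lower bound, the 3 vertices {d, e, g} are pairwise adjacent, and any tree decomposition puts a clique entirely inside one bag — forcing width ≥ 2. Therefore the treewidth is 2.

2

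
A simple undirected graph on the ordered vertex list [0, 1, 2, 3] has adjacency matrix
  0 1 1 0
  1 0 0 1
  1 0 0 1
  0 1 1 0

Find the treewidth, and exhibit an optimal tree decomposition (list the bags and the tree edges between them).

Each bag holds 3 vertices, so the decomposition has width 2, which upper-bounds the treewidth. The edges 1–3–2–0–1 form a cycle, so G is not a tree and its treewidth is at least 2. Combining the bounds, tw(G) = 2.

Treewidth 2.
Bags: B1 = {1, 2, 3}  B2 = {0, 1, 2}
Tree: B1–B2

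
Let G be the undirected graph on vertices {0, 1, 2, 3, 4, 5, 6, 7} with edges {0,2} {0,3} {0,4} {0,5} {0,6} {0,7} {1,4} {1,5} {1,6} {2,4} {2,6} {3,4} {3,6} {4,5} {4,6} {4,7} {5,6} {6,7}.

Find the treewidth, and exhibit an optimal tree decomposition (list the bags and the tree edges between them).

Treewidth 3.
One optimal decomposition is:
Bags: B1 = {0, 3, 4, 6}  B2 = {0, 4, 6, 7}  B3 = {0, 2, 4, 6}  B4 = {0, 4, 5, 6}  B5 = {1, 4, 5, 6}
Tree: B1–B2, B2–B3, B2–B4, B4–B5

Every bag has size at most 4, so the width is 4 − 1 = 3 and tw(G) ≤ 3. On the other hand G contains the 4-clique {0, 2, 4, 6}. A clique must lie in a single bag of any decomposition, so no decomposition can have width below 3. Hence tw(G) = 3 exactly.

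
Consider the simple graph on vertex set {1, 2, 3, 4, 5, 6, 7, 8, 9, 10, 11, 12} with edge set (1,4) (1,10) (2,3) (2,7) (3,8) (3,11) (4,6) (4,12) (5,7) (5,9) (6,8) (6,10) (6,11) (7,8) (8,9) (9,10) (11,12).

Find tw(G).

A width-3 tree decomposition is:
Bags: B1 = {1, 4, 10, 12}  B2 = {4, 6, 10, 12}  B3 = {6, 10, 11, 12}  B4 = {6, 9, 10, 11}  B5 = {6, 8, 9, 11}  B6 = {3, 8, 9, 11}  B7 = {3, 5, 8, 9}  B8 = {3, 5, 7, 8}  B9 = {2, 3, 5, 7}
Tree: B1–B2, B2–B3, B3–B4, B4–B5, B5–B6, B6–B7, B7–B8, B8–B9
Each bag holds 4 vertices, so the decomposition has width 3, which upper-bounds the treewidth. For the lower bound: the 4 vertex sets {1,4,12}, {10}, {6}, {3,8,9,11} are disjoint, each induces a connected subgraph, and every pair is joined by at least one edge of G. Contracting each set to a single vertex therefore yields K_{4} as a minor, and since treewidth is minor-monotone, tw(G) ≥ tw(K_{4}) = 3. Combining the bounds, tw(G) = 3.

3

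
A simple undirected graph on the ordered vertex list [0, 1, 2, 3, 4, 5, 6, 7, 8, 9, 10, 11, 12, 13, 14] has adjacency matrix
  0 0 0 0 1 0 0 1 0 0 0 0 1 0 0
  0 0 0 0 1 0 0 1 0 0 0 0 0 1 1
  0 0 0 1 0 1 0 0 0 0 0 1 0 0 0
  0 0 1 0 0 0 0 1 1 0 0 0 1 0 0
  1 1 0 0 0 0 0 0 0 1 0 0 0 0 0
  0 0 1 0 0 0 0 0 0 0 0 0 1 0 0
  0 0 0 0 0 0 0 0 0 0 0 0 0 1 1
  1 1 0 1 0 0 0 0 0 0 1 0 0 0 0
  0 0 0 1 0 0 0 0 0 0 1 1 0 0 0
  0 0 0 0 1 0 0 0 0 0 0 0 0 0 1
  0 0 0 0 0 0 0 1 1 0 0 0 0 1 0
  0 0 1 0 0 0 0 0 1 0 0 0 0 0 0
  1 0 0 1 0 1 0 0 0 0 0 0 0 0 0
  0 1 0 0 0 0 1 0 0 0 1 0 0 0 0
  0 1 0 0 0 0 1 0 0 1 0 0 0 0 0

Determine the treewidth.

A width-3 tree decomposition is:
Bags: B1 = {2, 5, 11, 12}  B2 = {2, 3, 11, 12}  B3 = {3, 8, 11, 12}  B4 = {0, 3, 8, 12}  B5 = {0, 3, 7, 8}  B6 = {0, 7, 8, 10}  B7 = {0, 4, 7, 10}  B8 = {1, 4, 7, 10}  B9 = {1, 4, 10, 13}  B10 = {1, 4, 9, 13}  B11 = {1, 9, 13, 14}  B12 = {6, 9, 13, 14}
Tree: B1–B2, B2–B3, B3–B4, B4–B5, B5–B6, B6–B7, B7–B8, B8–B9, B9–B10, B10–B11, B11–B12
Each bag holds 4 vertices, so the decomposition has width 3, which upper-bounds the treewidth. For the lower bound: the 4 vertex sets {2,5,11}, {12}, {3}, {0,7,8,10} are disjoint, each induces a connected subgraph, and every pair is joined by at least one edge of G. Contracting each set to a single vertex therefore yields K_{4} as a minor, and since treewidth is minor-monotone, tw(G) ≥ tw(K_{4}) = 3. The upper and lower bounds meet at 3, so that is the treewidth.

3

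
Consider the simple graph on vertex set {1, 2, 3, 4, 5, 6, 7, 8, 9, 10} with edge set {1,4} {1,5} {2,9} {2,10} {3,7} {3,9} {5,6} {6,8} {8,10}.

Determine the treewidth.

1

A width-1 tree decomposition is:
Bags: B1 = {1, 4}  B2 = {1, 5}  B3 = {5, 6}  B4 = {6, 8}  B5 = {8, 10}  B6 = {2, 10}  B7 = {2, 9}  B8 = {3, 9}  B9 = {3, 7}
Tree: B1–B2, B2–B3, B3–B4, B4–B5, B5–B6, B6–B7, B7–B8, B8–B9
Each bag holds 2 vertices, so the decomposition has width 1, which upper-bounds the treewidth. G has an edge, so its treewidth is at least 1. The upper and lower bounds meet at 1, so that is the treewidth.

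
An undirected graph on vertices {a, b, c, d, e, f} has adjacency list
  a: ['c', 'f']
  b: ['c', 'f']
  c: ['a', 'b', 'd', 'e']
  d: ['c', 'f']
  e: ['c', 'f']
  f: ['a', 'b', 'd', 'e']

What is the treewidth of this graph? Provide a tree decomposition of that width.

Every bag has size at most 3, so the width is 3 − 1 = 2 and tw(G) ≤ 2. The edges b–f–a–c–b form a cycle, so G is not a tree and its treewidth is at least 2. Therefore the treewidth is 2.

Treewidth 2.
One such decomposition:
Bags: B1 = {b, c, f}  B2 = {a, c, f}  B3 = {c, e, f}  B4 = {c, d, f}
Tree: B1–B2, B2–B3, B3–B4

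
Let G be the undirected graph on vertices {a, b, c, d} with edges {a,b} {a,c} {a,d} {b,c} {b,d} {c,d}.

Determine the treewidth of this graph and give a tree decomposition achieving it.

Treewidth 3.
Bags: B1 = {a, b, c, d}
Tree: (single bag)

With just one bag of size 4, the width is 4 − 1 = 3, so tw(G) ≤ 3. For the lower bound, the 4 vertices {a, b, c, d} are pairwise adjacent, and any tree decomposition puts a clique entirely inside one bag — forcing width ≥ 3. Therefore the treewidth is 3.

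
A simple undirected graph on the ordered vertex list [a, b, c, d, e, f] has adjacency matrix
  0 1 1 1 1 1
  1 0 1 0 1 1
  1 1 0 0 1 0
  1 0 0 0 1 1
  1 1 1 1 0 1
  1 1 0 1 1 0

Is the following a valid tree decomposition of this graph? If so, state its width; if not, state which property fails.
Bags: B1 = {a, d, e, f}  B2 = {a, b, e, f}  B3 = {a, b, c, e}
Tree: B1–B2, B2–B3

Yes; width 3.

Every vertex of G appears in some bag (union = {a, b, c, d, e, f}); every edge is covered by a bag; and for each vertex v the set of bags containing v is connected in the bag tree. The decomposition is therefore valid. The largest bag has 4 vertices, so the width is 3.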